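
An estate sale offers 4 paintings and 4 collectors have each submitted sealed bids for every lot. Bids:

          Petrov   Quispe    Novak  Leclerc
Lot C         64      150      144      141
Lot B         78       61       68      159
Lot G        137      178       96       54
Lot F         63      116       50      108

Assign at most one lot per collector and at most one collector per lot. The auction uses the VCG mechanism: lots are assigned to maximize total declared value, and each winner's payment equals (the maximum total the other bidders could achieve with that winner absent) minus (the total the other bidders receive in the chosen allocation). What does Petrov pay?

Petrov pays $62.

Efficient allocation: Petrov→Lot G ($137), Quispe→Lot F ($116), Novak→Lot C ($144), Leclerc→Lot B ($159); total welfare W = $556.
Petrov receives Lot G at value $137, so the others get W − 137 = $419.
Without Petrov: best allocation of the remaining 3 bidders over all 4 lots is Quispe→Lot G ($178), Novak→Lot C ($144), Leclerc→Lot B ($159), total $481.
VCG payment = (others' best without Petrov) − (others' welfare with Petrov) = 481 − 419 = $62.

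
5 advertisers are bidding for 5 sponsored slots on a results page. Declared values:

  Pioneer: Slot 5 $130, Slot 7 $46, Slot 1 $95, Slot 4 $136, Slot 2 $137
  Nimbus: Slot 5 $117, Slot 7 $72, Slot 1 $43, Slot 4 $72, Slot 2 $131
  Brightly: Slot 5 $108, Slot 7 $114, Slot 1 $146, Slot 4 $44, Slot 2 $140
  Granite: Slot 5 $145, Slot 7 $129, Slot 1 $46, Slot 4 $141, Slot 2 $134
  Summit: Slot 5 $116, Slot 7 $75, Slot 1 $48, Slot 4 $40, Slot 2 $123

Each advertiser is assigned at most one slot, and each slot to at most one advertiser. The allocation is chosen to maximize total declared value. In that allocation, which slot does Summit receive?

Optimal: Pioneer→Slot 4 ($136), Nimbus→Slot 2 ($131), Brightly→Slot 1 ($146), Granite→Slot 7 ($129), Summit→Slot 5 ($116) — total 136+131+146+129+116 = $658.
Row-greedy (each advertiser in turn takes its best remaining slot) gives $616, worse by 42.
No other one-to-one assignment exceeds $658.
Summit's own top slot is Slot 2 ($123), but forcing Summit→Slot 2 and reassigning the rest optimally gives only $651 — worse by 7.

Summit receives Slot 5.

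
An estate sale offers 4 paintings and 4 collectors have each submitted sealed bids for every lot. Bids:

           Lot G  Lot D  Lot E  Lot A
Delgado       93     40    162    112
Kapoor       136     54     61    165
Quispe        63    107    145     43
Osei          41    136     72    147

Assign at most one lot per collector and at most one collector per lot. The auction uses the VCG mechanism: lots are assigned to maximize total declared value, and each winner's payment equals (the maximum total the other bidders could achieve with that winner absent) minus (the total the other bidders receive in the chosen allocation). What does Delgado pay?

Efficient allocation: Delgado→Lot E ($162), Kapoor→Lot G ($136), Quispe→Lot D ($107), Osei→Lot A ($147); total welfare W = $552.
Delgado receives Lot E at value $162, so the others get W − 162 = $390.
Without Delgado: best allocation of the remaining 3 bidders over all 4 lots is Kapoor→Lot A ($165), Quispe→Lot E ($145), Osei→Lot D ($136), total $446.
VCG payment = (others' best without Delgado) − (others' welfare with Delgado) = 446 − 390 = $56.

Delgado pays $56.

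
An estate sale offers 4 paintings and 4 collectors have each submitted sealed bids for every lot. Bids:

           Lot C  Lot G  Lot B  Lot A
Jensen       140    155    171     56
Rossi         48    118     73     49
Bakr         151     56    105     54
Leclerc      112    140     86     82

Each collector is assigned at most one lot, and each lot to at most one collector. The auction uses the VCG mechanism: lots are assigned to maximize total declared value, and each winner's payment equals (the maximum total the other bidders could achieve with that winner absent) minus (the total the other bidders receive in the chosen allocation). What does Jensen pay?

Jensen pays $13.

Efficient allocation: Jensen→Lot B ($171), Rossi→Lot G ($118), Bakr→Lot C ($151), Leclerc→Lot A ($82); total welfare W = $522.
Jensen receives Lot B at value $171, so the others get W − 171 = $351.
Without Jensen: best allocation of the remaining 3 bidders over all 4 lots is Rossi→Lot B ($73), Bakr→Lot C ($151), Leclerc→Lot G ($140), total $364.
VCG payment = (others' best without Jensen) − (others' welfare with Jensen) = 364 − 351 = $13.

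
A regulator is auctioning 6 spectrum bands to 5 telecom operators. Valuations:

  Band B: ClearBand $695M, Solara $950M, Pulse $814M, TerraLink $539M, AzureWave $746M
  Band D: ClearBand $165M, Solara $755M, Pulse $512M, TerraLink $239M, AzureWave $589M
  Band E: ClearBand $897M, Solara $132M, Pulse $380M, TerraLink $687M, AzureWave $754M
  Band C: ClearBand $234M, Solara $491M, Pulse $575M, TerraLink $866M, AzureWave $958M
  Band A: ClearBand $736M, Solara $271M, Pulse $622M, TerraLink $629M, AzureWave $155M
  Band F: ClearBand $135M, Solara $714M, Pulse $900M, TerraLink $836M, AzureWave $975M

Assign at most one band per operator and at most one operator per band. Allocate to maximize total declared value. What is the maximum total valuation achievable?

Optimal: ClearBand→Band E ($897M), Solara→Band B ($950M), Pulse→Band F ($900M), TerraLink→Band A ($629M), AzureWave→Band C ($958M) — total 897+950+900+629+958 = $4334M.
Column-greedy (each band in turn goes to its best remaining operator) gives $3924M, worse by 410.
Next-best assignment: ClearBand→Band E, Solara→Band B, Pulse→Band A, TerraLink→Band C, AzureWave→Band F = $4310M.
Checked against all permutations: $4334M is optimal.

Maximum total: $4334M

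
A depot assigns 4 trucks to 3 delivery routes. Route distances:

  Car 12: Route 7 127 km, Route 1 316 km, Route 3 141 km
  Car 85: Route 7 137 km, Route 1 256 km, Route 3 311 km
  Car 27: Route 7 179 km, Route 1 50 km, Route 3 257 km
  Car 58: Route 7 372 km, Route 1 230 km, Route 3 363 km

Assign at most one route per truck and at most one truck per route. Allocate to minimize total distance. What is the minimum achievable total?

Optimal: Car 85→Route 7 (137 km), Car 27→Route 1 (50 km), Car 12→Route 3 (141 km) — total 137+50+141 = 328 km.
Column-greedy (each route in turn goes to its cheapest remaining truck) gives 488 km, worse by 160.
Next-best assignment: Car 12→Route 7, Car 27→Route 1, Car 85→Route 3 = 488 km.

Min total: 328 km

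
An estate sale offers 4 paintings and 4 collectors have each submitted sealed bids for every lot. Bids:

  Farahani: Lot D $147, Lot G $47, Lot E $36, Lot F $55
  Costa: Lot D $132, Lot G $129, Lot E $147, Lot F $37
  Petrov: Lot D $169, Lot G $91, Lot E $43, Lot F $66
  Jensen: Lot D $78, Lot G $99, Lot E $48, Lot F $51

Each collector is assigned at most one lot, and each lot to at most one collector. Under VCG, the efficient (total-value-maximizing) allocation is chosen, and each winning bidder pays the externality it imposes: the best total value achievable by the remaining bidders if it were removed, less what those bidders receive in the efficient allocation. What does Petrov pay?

Efficient allocation: Farahani→Lot F ($55), Costa→Lot E ($147), Petrov→Lot D ($169), Jensen→Lot G ($99); total welfare W = $470.
Petrov receives Lot D at value $169, so the others get W − 169 = $301.
Without Petrov: best allocation of the remaining 3 bidders over all 4 lots is Farahani→Lot D ($147), Costa→Lot E ($147), Jensen→Lot G ($99), total $393.
VCG payment = (others' best without Petrov) − (others' welfare with Petrov) = 393 − 301 = $92.

Petrov pays $92.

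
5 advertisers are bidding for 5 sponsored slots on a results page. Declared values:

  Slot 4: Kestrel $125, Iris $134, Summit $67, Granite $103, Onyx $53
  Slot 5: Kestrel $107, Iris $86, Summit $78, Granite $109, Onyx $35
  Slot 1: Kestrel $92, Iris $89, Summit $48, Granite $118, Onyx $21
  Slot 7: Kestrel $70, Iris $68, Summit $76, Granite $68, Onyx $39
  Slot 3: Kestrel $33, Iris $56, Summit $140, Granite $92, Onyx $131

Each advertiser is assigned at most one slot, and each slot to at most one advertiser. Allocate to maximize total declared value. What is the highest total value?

Maximum total: $566

This is a one-to-one assignment (maximum-weight bipartite matching).
Optimal: Kestrel→Slot 5 ($107), Iris→Slot 4 ($134), Summit→Slot 7 ($76), Granite→Slot 1 ($118), Onyx→Slot 3 ($131) — total 107+134+76+118+131 = $566.
Column-greedy (each slot in turn goes to its best remaining advertiser) gives $542, worse by 24.
Swapping Granite↔Kestrel (Granite→Slot 5 $109, Kestrel→Slot 1 $92) loses 24.
No other one-to-one assignment exceeds $566.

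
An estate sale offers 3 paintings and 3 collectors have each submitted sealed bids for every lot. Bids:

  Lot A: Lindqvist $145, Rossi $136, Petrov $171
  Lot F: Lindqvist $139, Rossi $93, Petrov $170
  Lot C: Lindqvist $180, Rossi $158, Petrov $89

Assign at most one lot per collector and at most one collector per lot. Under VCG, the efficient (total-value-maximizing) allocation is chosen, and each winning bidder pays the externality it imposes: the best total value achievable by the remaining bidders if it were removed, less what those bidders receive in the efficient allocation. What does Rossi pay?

Efficient allocation: Lindqvist→Lot C ($180), Rossi→Lot A ($136), Petrov→Lot F ($170); total welfare W = $486.
Rossi receives Lot A at value $136, so the others get W − 136 = $350.
Without Rossi: best allocation of the remaining 2 bidders over all 3 lots is Lindqvist→Lot C ($180), Petrov→Lot A ($171), total $351.
VCG payment = (others' best without Rossi) − (others' welfare with Rossi) = 351 − 350 = $1.

Rossi pays $1.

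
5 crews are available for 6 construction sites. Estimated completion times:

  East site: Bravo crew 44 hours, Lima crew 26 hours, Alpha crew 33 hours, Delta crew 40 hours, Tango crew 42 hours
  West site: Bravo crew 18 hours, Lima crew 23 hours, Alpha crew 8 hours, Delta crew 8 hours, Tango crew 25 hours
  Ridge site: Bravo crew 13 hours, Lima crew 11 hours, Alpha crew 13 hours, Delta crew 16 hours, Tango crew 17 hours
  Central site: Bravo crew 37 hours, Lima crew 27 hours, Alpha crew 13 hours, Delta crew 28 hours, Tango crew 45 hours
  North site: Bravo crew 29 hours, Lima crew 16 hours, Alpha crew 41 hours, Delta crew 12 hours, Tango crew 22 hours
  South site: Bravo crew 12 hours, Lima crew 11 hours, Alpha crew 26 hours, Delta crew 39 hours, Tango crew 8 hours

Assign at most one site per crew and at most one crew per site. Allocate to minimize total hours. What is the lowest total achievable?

Minimum total: 58 hours

Optimal: Bravo crew→Ridge site (13 hours), Lima crew→North site (16 hours), Alpha crew→Central site (13 hours), Delta crew→West site (8 hours), Tango crew→South site (8 hours) — total 13+16+13+8+8 = 58 hours.
Row-greedy (each crew in turn takes its cheapest remaining site) gives 85 hours, worse by 27.
Next-best assignment: Bravo crew→West site, Lima crew→Ridge site, Alpha crew→Central site, Delta crew→North site, Tango crew→South site = 62 hours.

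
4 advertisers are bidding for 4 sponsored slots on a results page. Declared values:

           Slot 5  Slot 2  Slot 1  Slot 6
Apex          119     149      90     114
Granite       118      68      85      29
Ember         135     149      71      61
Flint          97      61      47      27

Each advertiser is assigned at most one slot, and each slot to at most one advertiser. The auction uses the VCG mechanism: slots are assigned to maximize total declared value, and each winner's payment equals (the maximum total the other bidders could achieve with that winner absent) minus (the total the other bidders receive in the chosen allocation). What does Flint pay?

Efficient allocation: Apex→Slot 6 ($114), Granite→Slot 1 ($85), Ember→Slot 2 ($149), Flint→Slot 5 ($97); total welfare W = $445.
Flint receives Slot 5 at value $97, so the others get W − 97 = $348.
Without Flint: best allocation of the remaining 3 bidders over all 4 slots is Apex→Slot 6 ($114), Granite→Slot 5 ($118), Ember→Slot 2 ($149), total $381.
VCG payment = (others' best without Flint) − (others' welfare with Flint) = 381 − 348 = $33.

Flint pays $33.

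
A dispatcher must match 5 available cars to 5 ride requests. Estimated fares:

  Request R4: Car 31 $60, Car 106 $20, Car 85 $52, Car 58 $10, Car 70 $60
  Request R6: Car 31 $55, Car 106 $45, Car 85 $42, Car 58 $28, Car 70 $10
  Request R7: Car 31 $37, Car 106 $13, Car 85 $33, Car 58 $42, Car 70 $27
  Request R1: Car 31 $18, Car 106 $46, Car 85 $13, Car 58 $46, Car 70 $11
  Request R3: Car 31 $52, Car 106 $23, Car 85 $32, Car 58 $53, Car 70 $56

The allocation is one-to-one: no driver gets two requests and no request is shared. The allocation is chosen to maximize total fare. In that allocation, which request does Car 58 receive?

Car 58 receives Request R7.

This is a one-to-one assignment (maximum-weight bipartite matching).
Optimal: Car 31→Request R6 ($55), Car 106→Request R1 ($46), Car 85→Request R4 ($52), Car 58→Request R7 ($42), Car 70→Request R3 ($56) — total 55+46+52+42+56 = $251.
Car 58's own top request is Request R3 ($53), but forcing Car 58→Request R3 and reassigning the rest optimally gives only $247 — worse by 4.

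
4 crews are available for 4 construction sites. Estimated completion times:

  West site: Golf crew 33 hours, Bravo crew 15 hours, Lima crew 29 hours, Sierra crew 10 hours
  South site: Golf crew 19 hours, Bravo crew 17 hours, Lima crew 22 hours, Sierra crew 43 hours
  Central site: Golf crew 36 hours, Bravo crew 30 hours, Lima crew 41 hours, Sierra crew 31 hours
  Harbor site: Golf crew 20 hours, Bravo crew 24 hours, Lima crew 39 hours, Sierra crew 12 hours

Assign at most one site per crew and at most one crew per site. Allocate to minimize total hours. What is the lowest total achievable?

Optimal: Golf crew→Harbor site (20 hours), Bravo crew→Central site (30 hours), Lima crew→South site (22 hours), Sierra crew→West site (10 hours) — total 20+30+22+10 = 82 hours.
Min-entry greedy (repeatedly take the single cheapest remaining cell) gives 88 hours, worse by 6.
Next-best assignment: Golf crew→Central site, Bravo crew→West site, Lima crew→South site, Sierra crew→Harbor site = 85 hours.

Min total: 82 hours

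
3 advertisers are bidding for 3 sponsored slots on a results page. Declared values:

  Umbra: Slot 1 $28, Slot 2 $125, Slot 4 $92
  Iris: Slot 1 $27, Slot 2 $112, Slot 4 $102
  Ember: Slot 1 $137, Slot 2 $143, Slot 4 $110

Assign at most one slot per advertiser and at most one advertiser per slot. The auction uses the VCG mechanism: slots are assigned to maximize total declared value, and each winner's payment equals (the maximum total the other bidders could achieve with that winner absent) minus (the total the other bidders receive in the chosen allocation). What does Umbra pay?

Umbra pays $10.

Efficient allocation: Umbra→Slot 2 ($125), Iris→Slot 4 ($102), Ember→Slot 1 ($137); total welfare W = $364.
Umbra receives Slot 2 at value $125, so the others get W − 125 = $239.
Without Umbra: best allocation of the remaining 2 bidders over all 3 slots is Iris→Slot 2 ($112), Ember→Slot 1 ($137), total $249.
VCG payment = (others' best without Umbra) − (others' welfare with Umbra) = 249 − 239 = $10.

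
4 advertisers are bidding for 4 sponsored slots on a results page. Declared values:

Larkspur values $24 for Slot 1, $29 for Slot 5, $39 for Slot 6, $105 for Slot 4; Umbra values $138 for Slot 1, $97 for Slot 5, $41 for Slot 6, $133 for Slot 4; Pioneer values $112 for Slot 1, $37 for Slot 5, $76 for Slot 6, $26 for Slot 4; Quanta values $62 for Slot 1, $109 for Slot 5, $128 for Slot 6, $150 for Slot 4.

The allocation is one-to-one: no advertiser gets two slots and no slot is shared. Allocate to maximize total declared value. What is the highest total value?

Maximum total: $442

This is a one-to-one assignment (maximum-weight bipartite matching).
Optimal: Larkspur→Slot 4 ($105), Umbra→Slot 5 ($97), Pioneer→Slot 1 ($112), Quanta→Slot 6 ($128) — total 105+97+112+128 = $442.
Column-greedy (each slot in turn goes to its best remaining advertiser) gives $428, worse by 14.
Next-best assignment: Larkspur→Slot 4, Umbra→Slot 1, Pioneer→Slot 6, Quanta→Slot 5 = $428.
No other one-to-one assignment exceeds $442.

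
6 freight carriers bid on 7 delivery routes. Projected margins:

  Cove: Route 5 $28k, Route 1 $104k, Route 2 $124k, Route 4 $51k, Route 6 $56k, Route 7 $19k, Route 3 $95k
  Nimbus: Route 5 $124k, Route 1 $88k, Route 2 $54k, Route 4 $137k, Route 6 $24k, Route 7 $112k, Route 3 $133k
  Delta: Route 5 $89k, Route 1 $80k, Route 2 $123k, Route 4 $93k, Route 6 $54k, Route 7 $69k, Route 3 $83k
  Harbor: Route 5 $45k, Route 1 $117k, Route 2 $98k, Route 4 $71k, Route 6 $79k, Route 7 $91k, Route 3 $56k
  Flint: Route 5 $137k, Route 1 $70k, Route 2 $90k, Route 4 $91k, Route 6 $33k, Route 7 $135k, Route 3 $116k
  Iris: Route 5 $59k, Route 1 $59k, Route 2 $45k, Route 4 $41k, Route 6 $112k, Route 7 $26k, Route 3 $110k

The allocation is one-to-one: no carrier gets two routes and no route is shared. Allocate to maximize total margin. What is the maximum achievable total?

Maximum total: $721k

Optimal: Cove→Route 3 ($95k), Nimbus→Route 4 ($137k), Delta→Route 2 ($123k), Harbor→Route 1 ($117k), Flint→Route 5 ($137k), Iris→Route 6 ($112k) — total 95+137+123+117+137+112 = $721k.
Max-entry greedy (repeatedly take the single best remaining cell) gives $710k, worse by 11.
Next-best assignment: Cove→Route 3, Nimbus→Route 4, Delta→Route 2, Harbor→Route 1, Flint→Route 7, Iris→Route 6 = $719k.
Every other assignment is strictly worse.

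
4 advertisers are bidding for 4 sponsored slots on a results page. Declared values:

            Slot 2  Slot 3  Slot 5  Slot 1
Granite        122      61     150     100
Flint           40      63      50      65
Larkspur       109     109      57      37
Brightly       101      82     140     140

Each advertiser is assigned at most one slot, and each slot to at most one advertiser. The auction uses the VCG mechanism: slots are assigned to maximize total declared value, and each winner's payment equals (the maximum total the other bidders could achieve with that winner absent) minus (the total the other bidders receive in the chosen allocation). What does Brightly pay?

Efficient allocation: Granite→Slot 5 ($150), Flint→Slot 3 ($63), Larkspur→Slot 2 ($109), Brightly→Slot 1 ($140); total welfare W = $462.
Brightly receives Slot 1 at value $140, so the others get W − 140 = $322.
Without Brightly: best allocation of the remaining 3 bidders over all 4 slots is Granite→Slot 5 ($150), Flint→Slot 1 ($65), Larkspur→Slot 2 ($109), total $324.
VCG payment = (others' best without Brightly) − (others' welfare with Brightly) = 324 − 322 = $2.

Brightly pays $2.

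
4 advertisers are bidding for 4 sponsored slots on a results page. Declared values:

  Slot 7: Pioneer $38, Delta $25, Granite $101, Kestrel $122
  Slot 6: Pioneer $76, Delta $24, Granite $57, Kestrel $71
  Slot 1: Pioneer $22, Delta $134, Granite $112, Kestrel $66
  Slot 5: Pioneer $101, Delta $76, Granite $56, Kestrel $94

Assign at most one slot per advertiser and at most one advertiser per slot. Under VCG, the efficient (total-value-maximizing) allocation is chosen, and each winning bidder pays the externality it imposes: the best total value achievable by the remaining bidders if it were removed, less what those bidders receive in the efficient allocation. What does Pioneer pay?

Efficient allocation: Pioneer→Slot 5 ($101), Delta→Slot 1 ($134), Granite→Slot 6 ($57), Kestrel→Slot 7 ($122); total welfare W = $414.
Pioneer receives Slot 5 at value $101, so the others get W − 101 = $313.
Without Pioneer: best allocation of the remaining 3 bidders over all 4 slots is Delta→Slot 1 ($134), Granite→Slot 7 ($101), Kestrel→Slot 5 ($94), total $329.
VCG payment = (others' best without Pioneer) − (others' welfare with Pioneer) = 329 − 313 = $16.

Pioneer pays $16.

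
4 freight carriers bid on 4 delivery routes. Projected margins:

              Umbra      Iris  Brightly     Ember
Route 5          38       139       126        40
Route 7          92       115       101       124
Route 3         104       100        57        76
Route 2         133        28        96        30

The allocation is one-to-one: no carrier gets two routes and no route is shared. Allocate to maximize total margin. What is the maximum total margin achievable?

Max total: $483k

Optimal: Umbra→Route 2 ($133k), Iris→Route 3 ($100k), Brightly→Route 5 ($126k), Ember→Route 7 ($124k) — total 133+100+126+124 = $483k.
Column-greedy (each route in turn goes to its best remaining carrier) gives $463k, worse by 20.
No other one-to-one assignment exceeds $483k.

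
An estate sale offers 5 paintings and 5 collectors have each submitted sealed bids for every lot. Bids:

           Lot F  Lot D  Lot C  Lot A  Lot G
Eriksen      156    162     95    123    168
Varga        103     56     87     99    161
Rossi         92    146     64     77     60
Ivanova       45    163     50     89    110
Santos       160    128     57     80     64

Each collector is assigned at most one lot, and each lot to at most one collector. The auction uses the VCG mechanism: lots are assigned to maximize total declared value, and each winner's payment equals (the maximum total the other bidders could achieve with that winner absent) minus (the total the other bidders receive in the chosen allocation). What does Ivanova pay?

Efficient allocation: Eriksen→Lot A ($123), Varga→Lot G ($161), Rossi→Lot C ($64), Ivanova→Lot D ($163), Santos→Lot F ($160); total welfare W = $671.
Ivanova receives Lot D at value $163, so the others get W − 163 = $508.
Without Ivanova: best allocation of the remaining 4 bidders over all 5 lots is Eriksen→Lot A ($123), Varga→Lot G ($161), Rossi→Lot D ($146), Santos→Lot F ($160), total $590.
VCG payment = (others' best without Ivanova) − (others' welfare with Ivanova) = 590 − 508 = $82.

Ivanova pays $82.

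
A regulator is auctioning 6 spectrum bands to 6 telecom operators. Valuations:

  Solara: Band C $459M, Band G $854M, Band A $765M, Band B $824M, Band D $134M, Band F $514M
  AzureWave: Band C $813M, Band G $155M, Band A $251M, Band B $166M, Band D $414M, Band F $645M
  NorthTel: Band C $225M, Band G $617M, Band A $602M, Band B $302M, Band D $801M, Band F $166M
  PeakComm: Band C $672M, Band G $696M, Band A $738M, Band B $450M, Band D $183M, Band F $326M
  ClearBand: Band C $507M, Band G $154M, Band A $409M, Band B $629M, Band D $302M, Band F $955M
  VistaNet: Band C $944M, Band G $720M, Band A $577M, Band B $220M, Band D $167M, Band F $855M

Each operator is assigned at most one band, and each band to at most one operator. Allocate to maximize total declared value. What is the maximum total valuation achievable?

Optimal: Solara→Band B ($824M), AzureWave→Band C ($813M), NorthTel→Band D ($801M), PeakComm→Band A ($738M), ClearBand→Band F ($955M), VistaNet→Band G ($720M) — total 824+813+801+738+955+720 = $4851M.
Column-greedy (each band in turn goes to its best remaining operator) gives $4611M, worse by 240.
Swapping NorthTel↔AzureWave (NorthTel→Band C $225M, AzureWave→Band D $414M) loses 975.
No other one-to-one assignment exceeds $4851M.

Max total: $4851M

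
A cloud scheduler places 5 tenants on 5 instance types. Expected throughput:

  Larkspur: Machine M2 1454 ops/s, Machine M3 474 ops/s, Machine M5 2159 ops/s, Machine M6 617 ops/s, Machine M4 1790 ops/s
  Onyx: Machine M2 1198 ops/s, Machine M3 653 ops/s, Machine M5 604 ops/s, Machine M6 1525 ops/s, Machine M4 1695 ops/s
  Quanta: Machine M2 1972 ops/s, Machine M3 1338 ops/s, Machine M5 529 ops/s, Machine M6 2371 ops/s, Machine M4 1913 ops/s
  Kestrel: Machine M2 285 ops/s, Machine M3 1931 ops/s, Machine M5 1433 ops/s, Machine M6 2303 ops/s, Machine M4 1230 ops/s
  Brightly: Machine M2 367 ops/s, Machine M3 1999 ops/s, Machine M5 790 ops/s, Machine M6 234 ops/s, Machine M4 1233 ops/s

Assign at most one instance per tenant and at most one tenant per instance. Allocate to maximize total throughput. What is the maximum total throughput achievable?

Max total: 10128 ops/s

Optimal: Larkspur→Machine M5 (2159 ops/s), Onyx→Machine M4 (1695 ops/s), Quanta→Machine M2 (1972 ops/s), Kestrel→Machine M6 (2303 ops/s), Brightly→Machine M3 (1999 ops/s) — total 2159+1695+1972+2303+1999 = 10128 ops/s.
Next-best assignment: Larkspur→Machine M5, Onyx→Machine M2, Quanta→Machine M4, Kestrel→Machine M6, Brightly→Machine M3 = 9572 ops/s.
Swapping Onyx↔Brightly (Onyx→Machine M3 653 ops/s, Brightly→Machine M4 1233 ops/s) loses 1808.
Every other assignment is strictly worse.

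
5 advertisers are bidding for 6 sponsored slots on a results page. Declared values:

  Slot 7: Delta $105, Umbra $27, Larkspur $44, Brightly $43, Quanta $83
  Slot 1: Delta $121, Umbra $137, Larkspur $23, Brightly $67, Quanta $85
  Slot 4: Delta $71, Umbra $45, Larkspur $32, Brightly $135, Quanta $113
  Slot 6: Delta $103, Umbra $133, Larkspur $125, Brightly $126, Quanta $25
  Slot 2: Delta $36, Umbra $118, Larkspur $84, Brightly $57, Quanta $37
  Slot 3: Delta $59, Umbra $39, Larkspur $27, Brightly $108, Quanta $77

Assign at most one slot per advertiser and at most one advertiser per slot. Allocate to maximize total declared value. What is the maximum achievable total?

Max total: $588

This is the linear assignment problem.
Optimal: Delta→Slot 7 ($105), Umbra→Slot 1 ($137), Larkspur→Slot 6 ($125), Brightly→Slot 3 ($108), Quanta→Slot 4 ($113) — total 105+137+125+108+113 = $588.
Column-greedy (each slot in turn goes to its best remaining advertiser) gives $539, worse by 49.
Swapping Brightly↔Umbra (Brightly→Slot 1 $67, Umbra→Slot 3 $39) loses 139.
Checked against all permutations: $588 is optimal.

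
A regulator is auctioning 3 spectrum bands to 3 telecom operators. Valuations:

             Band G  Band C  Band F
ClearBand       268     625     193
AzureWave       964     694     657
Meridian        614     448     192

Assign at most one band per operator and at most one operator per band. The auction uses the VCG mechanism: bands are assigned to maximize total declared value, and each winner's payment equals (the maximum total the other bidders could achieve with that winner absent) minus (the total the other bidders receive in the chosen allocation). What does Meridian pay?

Meridian pays $307M.

Efficient allocation: ClearBand→Band C ($625M), AzureWave→Band F ($657M), Meridian→Band G ($614M); total welfare W = $1896M.
Meridian receives Band G at value $614M, so the others get W − 614 = $1282M.
Without Meridian: best allocation of the remaining 2 bidders over all 3 bands is ClearBand→Band C ($625M), AzureWave→Band G ($964M), total $1589M.
VCG payment = (others' best without Meridian) − (others' welfare with Meridian) = 1589 − 1282 = $307M.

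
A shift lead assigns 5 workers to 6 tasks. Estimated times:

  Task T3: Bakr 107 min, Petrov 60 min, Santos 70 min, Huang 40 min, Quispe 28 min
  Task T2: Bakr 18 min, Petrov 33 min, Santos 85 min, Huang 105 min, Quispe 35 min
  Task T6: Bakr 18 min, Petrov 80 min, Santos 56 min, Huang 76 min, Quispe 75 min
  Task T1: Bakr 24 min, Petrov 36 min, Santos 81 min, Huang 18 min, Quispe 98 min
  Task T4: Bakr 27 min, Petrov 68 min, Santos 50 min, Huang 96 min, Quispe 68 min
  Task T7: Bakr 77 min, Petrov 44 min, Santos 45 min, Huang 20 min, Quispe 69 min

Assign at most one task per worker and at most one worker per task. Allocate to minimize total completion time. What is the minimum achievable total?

Minimum total: 142 min

Treat this as an assignment problem: match each worker to one task.
Optimal: Bakr→Task T6 (18 min), Petrov→Task T2 (33 min), Santos→Task T7 (45 min), Huang→Task T1 (18 min), Quispe→Task T3 (28 min) — total 18+33+45+18+28 = 142 min.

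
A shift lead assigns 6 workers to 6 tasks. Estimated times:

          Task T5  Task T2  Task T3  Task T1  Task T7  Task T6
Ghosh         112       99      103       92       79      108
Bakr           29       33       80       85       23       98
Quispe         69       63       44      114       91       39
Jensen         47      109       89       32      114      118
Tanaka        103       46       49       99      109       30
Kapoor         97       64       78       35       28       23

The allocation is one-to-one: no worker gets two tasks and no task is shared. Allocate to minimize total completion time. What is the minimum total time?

Minimum total: 253 min

This is the linear assignment problem.
Optimal: Ghosh→Task T7 (79 min), Bakr→Task T5 (29 min), Quispe→Task T3 (44 min), Jensen→Task T1 (32 min), Tanaka→Task T2 (46 min), Kapoor→Task T6 (23 min) — total 79+29+44+32+46+23 = 253 min.
Min-entry greedy (repeatedly take the single cheapest remaining cell) gives 280 min, worse by 27.
Every other assignment is strictly worse.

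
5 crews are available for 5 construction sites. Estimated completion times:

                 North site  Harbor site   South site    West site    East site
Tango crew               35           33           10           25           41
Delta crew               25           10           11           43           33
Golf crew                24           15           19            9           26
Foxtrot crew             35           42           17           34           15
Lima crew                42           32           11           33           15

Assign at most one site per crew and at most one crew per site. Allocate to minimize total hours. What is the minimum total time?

Optimal: Tango crew→South site (10 hours), Delta crew→Harbor site (10 hours), Golf crew→West site (9 hours), Foxtrot crew→North site (35 hours), Lima crew→East site (15 hours) — total 10+10+9+35+15 = 79 hours.
Row-greedy (each crew in turn takes its cheapest remaining site) gives 86 hours, worse by 7.
Next-best assignment: Tango crew→North site, Delta crew→Harbor site, Golf crew→West site, Foxtrot crew→East site, Lima crew→South site = 80 hours.
Swapping Lima crew↔Delta crew (Lima crew→Harbor site 32 hours, Delta crew→East site 33 hours) adds 40.

Minimum total: 79 hours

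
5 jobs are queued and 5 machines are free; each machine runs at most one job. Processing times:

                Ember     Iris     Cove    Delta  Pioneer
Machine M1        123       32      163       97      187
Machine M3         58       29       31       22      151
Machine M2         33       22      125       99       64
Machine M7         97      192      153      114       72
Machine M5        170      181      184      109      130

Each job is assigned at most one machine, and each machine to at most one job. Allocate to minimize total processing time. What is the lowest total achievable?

Minimum total: 277 min

Treat this as an assignment problem: match each job to one machine.
Optimal: Ember→Machine M2 (33 min), Iris→Machine M1 (32 min), Cove→Machine M3 (31 min), Delta→Machine M5 (109 min), Pioneer→Machine M7 (72 min) — total 33+32+31+109+72 = 277 min.
Min-entry greedy (repeatedly take the single cheapest remaining cell) gives 423 min, worse by 146.
Checked against all permutations: 277 min is optimal.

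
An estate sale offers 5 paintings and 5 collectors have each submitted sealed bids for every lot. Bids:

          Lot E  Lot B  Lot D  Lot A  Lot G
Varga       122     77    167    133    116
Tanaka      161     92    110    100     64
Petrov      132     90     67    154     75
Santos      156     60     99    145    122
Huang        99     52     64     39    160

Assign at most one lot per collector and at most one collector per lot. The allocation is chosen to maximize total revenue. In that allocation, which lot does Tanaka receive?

Treat this as an assignment problem: match each collector to one lot.
Optimal: Varga→Lot D ($167), Tanaka→Lot B ($92), Petrov→Lot A ($154), Santos→Lot E ($156), Huang→Lot G ($160) — total 167+92+154+156+160 = $729.
Row-greedy (each collector in turn takes its best remaining lot) gives $656, worse by 73.
Swapping Tanaka↔Varga (Tanaka→Lot D $110, Varga→Lot B $77) loses 72.
Every other assignment is strictly worse.
Tanaka's own top lot is Lot E ($161), but forcing Tanaka→Lot E and reassigning the rest optimally gives only $723 — worse by 6.

Tanaka receives Lot B.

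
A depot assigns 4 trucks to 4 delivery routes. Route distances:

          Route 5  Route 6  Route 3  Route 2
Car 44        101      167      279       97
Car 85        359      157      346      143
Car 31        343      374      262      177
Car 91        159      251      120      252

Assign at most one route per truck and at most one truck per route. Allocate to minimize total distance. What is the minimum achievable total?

Minimum total: 555 km

Optimal: Car 44→Route 5 (101 km), Car 85→Route 6 (157 km), Car 31→Route 2 (177 km), Car 91→Route 3 (120 km) — total 101+157+177+120 = 555 km.
Min-entry greedy (repeatedly take the single cheapest remaining cell) gives 717 km, worse by 162.
No other one-to-one assignment undercuts 555 km.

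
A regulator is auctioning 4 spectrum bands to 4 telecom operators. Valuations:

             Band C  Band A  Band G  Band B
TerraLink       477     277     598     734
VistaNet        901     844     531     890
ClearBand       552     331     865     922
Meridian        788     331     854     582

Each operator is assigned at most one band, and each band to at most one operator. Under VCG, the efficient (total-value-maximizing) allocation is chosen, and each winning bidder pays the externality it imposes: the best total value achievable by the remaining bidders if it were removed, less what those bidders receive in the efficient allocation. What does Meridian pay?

Efficient allocation: TerraLink→Band B ($734M), VistaNet→Band A ($844M), ClearBand→Band G ($865M), Meridian→Band C ($788M); total welfare W = $3231M.
Meridian receives Band C at value $788M, so the others get W − 788 = $2443M.
Without Meridian: best allocation of the remaining 3 bidders over all 4 bands is TerraLink→Band B ($734M), VistaNet→Band C ($901M), ClearBand→Band G ($865M), total $2500M.
VCG payment = (others' best without Meridian) − (others' welfare with Meridian) = 2500 − 2443 = $57M.

Meridian pays $57M.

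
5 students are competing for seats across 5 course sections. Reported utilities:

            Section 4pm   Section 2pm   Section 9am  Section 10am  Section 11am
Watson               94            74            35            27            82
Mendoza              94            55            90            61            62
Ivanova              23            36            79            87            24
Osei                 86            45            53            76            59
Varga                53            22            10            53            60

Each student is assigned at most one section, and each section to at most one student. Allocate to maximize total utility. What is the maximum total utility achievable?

Maximum total: 397 points

Treat this as an assignment problem: match each student to one section.
Optimal: Watson→Section 2pm (74 points), Mendoza→Section 9am (90 points), Ivanova→Section 10am (87 points), Osei→Section 4pm (86 points), Varga→Section 11am (60 points) — total 74+90+87+86+60 = 397 points.
Max-entry greedy (repeatedly take the single best remaining cell) gives 376 points, worse by 21.
Next-best assignment: Watson→Section 2pm, Mendoza→Section 4pm, Ivanova→Section 9am, Osei→Section 10am, Varga→Section 11am = 383 points.
Swapping Varga↔Mendoza (Varga→Section 9am 10 points, Mendoza→Section 11am 62 points) loses 78.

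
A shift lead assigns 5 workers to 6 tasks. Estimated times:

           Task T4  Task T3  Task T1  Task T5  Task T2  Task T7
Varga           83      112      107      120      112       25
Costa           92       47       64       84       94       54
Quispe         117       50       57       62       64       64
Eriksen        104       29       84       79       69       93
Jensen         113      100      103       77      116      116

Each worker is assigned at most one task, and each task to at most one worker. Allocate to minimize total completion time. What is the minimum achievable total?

Minimum total: 259 min

Optimal: Varga→Task T7 (25 min), Costa→Task T1 (64 min), Quispe→Task T2 (64 min), Eriksen→Task T3 (29 min), Jensen→Task T5 (77 min) — total 25+64+64+29+77 = 259 min.
Next-best assignment: Varga→Task T7, Costa→Task T3, Quispe→Task T1, Eriksen→Task T2, Jensen→Task T5 = 275 min.
Swapping Quispe↔Varga (Quispe→Task T7 64 min, Varga→Task T2 112 min) adds 87.
No other one-to-one assignment undercuts 259 min.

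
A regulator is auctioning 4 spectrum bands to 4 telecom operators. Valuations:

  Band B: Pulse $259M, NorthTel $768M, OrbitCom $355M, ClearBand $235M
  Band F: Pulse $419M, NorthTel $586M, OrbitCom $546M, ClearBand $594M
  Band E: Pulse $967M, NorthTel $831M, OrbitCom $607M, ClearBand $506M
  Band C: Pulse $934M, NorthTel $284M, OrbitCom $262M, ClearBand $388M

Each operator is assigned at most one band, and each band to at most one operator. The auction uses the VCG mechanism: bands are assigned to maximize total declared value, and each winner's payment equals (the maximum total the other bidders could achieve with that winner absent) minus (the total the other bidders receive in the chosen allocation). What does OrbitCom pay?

OrbitCom pays $63M.

Efficient allocation: Pulse→Band C ($934M), NorthTel→Band B ($768M), OrbitCom→Band E ($607M), ClearBand→Band F ($594M); total welfare W = $2903M.
OrbitCom receives Band E at value $607M, so the others get W − 607 = $2296M.
Without OrbitCom: best allocation of the remaining 3 bidders over all 4 bands is Pulse→Band C ($934M), NorthTel→Band E ($831M), ClearBand→Band F ($594M), total $2359M.
VCG payment = (others' best without OrbitCom) − (others' welfare with OrbitCom) = 2359 − 2296 = $63M.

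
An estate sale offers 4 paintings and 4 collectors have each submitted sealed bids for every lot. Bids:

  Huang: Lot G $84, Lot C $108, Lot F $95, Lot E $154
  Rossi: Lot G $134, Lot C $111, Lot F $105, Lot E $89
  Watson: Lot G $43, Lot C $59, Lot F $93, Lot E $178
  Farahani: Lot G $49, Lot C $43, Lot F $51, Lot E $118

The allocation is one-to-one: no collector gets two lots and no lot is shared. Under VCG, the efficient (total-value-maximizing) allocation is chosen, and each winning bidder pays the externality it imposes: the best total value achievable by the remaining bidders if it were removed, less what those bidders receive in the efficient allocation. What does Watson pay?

Efficient allocation: Huang→Lot C ($108), Rossi→Lot G ($134), Watson→Lot E ($178), Farahani→Lot F ($51); total welfare W = $471.
Watson receives Lot E at value $178, so the others get W − 178 = $293.
Without Watson: best allocation of the remaining 3 bidders over all 4 lots is Huang→Lot C ($108), Rossi→Lot G ($134), Farahani→Lot E ($118), total $360.
VCG payment = (others' best without Watson) − (others' welfare with Watson) = 360 − 293 = $67.

Watson pays $67.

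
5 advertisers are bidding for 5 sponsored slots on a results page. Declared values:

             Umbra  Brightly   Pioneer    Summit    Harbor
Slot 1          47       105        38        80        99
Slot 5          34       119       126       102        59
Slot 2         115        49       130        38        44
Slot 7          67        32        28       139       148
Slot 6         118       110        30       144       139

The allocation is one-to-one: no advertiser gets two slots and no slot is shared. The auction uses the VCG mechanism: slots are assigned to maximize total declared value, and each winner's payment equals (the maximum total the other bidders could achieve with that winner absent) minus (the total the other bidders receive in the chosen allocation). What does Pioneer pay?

Efficient allocation: Umbra→Slot 2 ($115), Brightly→Slot 1 ($105), Pioneer→Slot 5 ($126), Summit→Slot 6 ($144), Harbor→Slot 7 ($148); total welfare W = $638.
Pioneer receives Slot 5 at value $126, so the others get W − 126 = $512.
Without Pioneer: best allocation of the remaining 4 bidders over all 5 slots is Umbra→Slot 2 ($115), Brightly→Slot 5 ($119), Summit→Slot 6 ($144), Harbor→Slot 7 ($148), total $526.
VCG payment = (others' best without Pioneer) − (others' welfare with Pioneer) = 526 − 512 = $14.

Pioneer pays $14.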